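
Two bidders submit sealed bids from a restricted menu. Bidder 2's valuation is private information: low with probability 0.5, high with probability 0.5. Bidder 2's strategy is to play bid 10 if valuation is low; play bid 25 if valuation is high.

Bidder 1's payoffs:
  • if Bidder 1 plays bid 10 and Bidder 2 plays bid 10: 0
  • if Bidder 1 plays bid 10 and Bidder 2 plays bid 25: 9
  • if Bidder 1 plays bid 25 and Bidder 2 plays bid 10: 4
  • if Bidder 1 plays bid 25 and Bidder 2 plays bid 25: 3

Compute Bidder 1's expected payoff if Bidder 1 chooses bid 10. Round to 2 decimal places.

Take the expectation over Bidder 2's valuation, weighting each type's action by its prior probability.
E[bid 10] = 0.5·0 + 0.5·9 = 0 + 4.5 = 4.5

4.50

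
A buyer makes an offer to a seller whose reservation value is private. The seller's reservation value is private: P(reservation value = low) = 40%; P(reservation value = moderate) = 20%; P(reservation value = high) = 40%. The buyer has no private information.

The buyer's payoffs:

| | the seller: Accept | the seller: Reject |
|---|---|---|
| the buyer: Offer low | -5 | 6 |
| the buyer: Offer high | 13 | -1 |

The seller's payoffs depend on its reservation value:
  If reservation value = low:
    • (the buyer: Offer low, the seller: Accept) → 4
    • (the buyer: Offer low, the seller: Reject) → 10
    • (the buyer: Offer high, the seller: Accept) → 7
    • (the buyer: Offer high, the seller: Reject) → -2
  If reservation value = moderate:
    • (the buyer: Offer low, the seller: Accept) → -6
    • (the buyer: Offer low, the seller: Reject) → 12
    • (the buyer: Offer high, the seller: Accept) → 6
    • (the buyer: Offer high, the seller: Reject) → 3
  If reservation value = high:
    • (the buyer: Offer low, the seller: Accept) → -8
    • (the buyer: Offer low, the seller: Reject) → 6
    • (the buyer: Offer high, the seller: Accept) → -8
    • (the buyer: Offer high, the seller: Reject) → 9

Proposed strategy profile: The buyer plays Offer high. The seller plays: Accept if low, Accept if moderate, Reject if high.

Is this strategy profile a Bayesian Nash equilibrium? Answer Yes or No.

The buyer plays Offer high: E[Offer high] = 0.4·(13) + 0.2·(13) + 0.4·(-1) = 7.4; E[Offer low] = -0.6. Best-responding. ✓
The seller (reservation value low), facing Offer high: Accept gives 7, Reject gives -2. Proposed Accept is best. ✓
The seller (reservation value moderate), facing Offer high: Accept gives 6, Reject gives 3. Proposed Accept is best. ✓
The seller (reservation value high), facing Offer high: Accept gives -8, Reject gives 9. Proposed Reject is best. ✓

Yes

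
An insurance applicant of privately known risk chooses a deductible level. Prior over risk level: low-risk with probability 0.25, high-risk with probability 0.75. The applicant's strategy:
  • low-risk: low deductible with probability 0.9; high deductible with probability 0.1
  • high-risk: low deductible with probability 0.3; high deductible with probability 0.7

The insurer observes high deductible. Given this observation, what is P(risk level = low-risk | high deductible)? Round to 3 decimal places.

0.045

Apply Bayes' rule using the sender's strategy as the likelihood.
P(high deductible) = 0.25·0.1 + 0.75·0.7 = 0.55
P(low-risk | high deductible) = (0.25·0.1) / 0.55 = 0.025 / 0.55 = 0.0454545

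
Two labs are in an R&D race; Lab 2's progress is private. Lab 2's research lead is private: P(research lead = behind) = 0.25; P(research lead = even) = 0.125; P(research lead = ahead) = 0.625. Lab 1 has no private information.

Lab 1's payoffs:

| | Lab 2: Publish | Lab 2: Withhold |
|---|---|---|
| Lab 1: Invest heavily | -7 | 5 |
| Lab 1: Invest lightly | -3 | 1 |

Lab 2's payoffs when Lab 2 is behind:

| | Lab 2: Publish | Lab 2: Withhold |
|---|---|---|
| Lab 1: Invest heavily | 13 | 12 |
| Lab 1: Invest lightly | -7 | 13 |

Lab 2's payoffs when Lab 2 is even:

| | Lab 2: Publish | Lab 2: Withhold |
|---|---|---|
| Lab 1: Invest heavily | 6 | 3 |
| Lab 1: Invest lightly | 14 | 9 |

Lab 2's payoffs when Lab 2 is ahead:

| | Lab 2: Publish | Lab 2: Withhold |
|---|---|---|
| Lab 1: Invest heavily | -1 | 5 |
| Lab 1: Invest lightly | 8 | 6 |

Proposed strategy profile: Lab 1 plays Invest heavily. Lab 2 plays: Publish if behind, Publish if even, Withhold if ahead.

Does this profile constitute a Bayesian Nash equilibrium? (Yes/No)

Yes

Lab 1 plays Invest heavily: E[Invest heavily] = 0.25·(-7) + 0.125·(-7) + 0.625·(5) = 0.5; E[Invest lightly] = -0.5. Best-responding. ✓
Lab 2 (research lead behind), facing Invest heavily: Publish gives 13, Withhold gives 12. Proposed Publish is best. ✓
Lab 2 (research lead even), facing Invest heavily: Publish gives 6, Withhold gives 3. Proposed Publish is best. ✓
Lab 2 (research lead ahead), facing Invest heavily: Publish gives -1, Withhold gives 5. Proposed Withhold is best. ✓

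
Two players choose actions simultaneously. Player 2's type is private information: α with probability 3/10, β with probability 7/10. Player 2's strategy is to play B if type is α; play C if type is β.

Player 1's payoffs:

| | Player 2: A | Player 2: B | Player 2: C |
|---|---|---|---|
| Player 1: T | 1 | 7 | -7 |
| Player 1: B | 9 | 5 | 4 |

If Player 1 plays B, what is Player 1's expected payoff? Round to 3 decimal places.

E[B] = 3/10·5 + 7/10·4 = 3/2 + 14/5 = 43/10

4.300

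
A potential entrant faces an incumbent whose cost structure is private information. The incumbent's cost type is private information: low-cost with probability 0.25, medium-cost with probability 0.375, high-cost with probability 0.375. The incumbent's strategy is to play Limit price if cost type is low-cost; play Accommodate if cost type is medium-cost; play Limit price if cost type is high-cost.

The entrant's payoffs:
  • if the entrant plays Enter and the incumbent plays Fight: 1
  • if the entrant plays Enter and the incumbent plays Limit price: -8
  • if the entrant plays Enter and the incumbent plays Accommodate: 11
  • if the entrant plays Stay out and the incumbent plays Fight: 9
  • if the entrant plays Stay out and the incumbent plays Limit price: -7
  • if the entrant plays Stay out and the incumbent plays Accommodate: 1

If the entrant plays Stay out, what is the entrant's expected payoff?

-4

E[Stay out] = 0.25·(-7) + 0.375·1 + 0.375·(-7) = (-1.75) + 0.375 + (-2.625) = -4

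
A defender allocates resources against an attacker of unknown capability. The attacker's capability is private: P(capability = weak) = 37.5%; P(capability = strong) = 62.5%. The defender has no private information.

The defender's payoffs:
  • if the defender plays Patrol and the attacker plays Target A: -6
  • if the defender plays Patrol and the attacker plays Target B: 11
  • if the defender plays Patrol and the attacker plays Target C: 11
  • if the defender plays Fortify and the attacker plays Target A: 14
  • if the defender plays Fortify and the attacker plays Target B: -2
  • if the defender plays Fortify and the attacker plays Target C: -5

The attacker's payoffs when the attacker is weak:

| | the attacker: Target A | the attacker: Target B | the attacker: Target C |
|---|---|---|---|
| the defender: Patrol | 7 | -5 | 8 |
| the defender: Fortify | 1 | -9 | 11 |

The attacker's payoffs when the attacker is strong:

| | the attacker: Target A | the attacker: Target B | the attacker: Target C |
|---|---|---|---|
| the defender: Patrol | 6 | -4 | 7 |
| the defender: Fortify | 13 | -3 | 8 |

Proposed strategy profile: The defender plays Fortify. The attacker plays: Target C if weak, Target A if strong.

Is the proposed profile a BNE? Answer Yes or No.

Yes

A profile is a BNE iff every type of every player is best-responding given beliefs about the other side.
The defender plays Fortify: E[Fortify] = 0.375·(-5) + 0.625·(14) = 6.875; E[Patrol] = 0.375. Best-responding. ✓
The attacker (capability weak), facing Fortify: Target A gives 1, Target B gives -9, Target C gives 11. Proposed Target C is best. ✓
The attacker (capability strong), facing Fortify: Target A gives 13, Target B gives -3, Target C gives 8. Proposed Target A is best. ✓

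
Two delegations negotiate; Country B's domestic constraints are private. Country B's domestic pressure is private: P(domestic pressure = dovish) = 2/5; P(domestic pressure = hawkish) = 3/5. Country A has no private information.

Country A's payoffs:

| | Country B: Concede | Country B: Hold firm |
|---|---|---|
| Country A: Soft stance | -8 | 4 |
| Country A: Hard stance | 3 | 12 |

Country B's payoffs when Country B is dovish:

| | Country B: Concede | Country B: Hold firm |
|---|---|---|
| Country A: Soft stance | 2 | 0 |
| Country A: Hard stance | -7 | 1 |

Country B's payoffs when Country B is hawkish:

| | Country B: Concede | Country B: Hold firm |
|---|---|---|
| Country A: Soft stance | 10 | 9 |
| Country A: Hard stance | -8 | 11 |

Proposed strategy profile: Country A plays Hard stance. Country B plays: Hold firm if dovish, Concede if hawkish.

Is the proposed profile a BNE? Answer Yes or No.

Country A plays Hard stance: E[Hard stance] = 2/5·(12) + 3/5·(3) = 33/5; E[Soft stance] = -16/5. Best-responding. ✓
Country B (domestic pressure dovish), facing Hard stance: Concede gives -7, Hold firm gives 1. Proposed Hold firm is best. ✓
Country B (domestic pressure hawkish), facing Hard stance: Concede gives -8, Hold firm gives 11. Proposed Concede is not best — profitable deviation exists. ✗

No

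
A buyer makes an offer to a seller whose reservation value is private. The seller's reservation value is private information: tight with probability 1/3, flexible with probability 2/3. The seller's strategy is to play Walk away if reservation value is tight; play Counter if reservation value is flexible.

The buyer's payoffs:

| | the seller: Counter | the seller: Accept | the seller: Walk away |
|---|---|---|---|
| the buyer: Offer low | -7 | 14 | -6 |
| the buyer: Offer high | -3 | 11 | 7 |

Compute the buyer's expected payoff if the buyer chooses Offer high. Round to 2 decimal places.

E[Offer high] = 1/3·7 + 2/3·(-3) = 7/3 + (-2) = 1/3

0.33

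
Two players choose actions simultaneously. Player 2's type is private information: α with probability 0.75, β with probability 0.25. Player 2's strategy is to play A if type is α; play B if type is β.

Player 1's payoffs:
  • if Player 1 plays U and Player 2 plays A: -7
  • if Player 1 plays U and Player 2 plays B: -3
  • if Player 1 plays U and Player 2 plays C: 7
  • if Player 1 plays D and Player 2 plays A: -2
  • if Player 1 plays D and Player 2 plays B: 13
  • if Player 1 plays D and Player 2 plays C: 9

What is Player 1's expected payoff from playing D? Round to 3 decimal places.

1.750

E[D] = 0.75·(-2) + 0.25·13 = (-1.5) + 3.25 = 1.75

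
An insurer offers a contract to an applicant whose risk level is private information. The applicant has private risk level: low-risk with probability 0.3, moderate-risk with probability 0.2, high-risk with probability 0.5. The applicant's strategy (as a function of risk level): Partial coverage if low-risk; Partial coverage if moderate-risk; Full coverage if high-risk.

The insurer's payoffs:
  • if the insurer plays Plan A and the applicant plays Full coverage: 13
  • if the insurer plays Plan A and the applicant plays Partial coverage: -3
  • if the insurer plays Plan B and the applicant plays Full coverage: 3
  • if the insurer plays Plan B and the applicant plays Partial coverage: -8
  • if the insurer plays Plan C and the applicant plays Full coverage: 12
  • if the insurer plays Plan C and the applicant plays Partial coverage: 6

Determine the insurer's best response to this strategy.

Compute the insurer's expected payoff for each action, taking the expectation over the applicant's type.
E[Plan A] = 0.3·(-3) + 0.2·(-3) + 0.5·(13) = 5
E[Plan B] = 0.3·(-8) + 0.2·(-8) + 0.5·(3) = -2.5
E[Plan C] = 0.3·(6) + 0.2·(6) + 0.5·(12) = 9
Best response: Plan C (9 is the largest).

Plan C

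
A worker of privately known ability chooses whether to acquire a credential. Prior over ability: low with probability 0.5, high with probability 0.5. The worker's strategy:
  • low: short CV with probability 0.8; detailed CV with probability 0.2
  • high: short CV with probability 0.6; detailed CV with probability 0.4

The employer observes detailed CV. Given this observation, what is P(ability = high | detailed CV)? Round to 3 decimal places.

P(detailed CV) = 0.5·0.2 + 0.5·0.4 = 0.3
P(high | detailed CV) = (0.5·0.4) / 0.3 = 0.2 / 0.3 = 0.666667

0.667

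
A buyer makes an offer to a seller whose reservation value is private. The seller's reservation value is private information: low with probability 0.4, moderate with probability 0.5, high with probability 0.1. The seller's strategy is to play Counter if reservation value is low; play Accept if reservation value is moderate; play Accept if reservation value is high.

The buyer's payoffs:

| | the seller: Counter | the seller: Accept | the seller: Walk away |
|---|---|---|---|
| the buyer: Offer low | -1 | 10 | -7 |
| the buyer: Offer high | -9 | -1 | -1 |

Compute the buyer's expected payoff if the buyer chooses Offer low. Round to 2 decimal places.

E[Offer low] = 0.4·(-1) + 0.5·10 + 0.1·10 = (-0.4) + 5 + 1 = 5.6

5.60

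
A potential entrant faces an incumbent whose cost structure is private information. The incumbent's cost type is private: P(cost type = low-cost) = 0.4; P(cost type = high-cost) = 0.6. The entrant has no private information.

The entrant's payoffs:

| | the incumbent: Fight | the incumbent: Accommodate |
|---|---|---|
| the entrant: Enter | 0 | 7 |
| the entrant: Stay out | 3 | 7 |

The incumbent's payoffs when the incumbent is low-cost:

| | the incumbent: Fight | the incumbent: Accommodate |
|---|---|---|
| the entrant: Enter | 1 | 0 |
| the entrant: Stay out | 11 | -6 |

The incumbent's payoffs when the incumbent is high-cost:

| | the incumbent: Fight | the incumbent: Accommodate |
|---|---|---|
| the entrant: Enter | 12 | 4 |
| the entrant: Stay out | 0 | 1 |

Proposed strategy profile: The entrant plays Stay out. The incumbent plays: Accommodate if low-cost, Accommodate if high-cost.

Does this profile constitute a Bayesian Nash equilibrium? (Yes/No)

The entrant plays Stay out: E[Stay out] = 0.4·(7) + 0.6·(7) = 7; E[Enter] = 7. Best-responding. ✓
The incumbent (cost type low-cost), facing Stay out: Fight gives 11, Accommodate gives -6. Proposed Accommodate is not best — profitable deviation exists. ✗
The incumbent (cost type high-cost), facing Stay out: Fight gives 0, Accommodate gives 1. Proposed Accommodate is best. ✓

No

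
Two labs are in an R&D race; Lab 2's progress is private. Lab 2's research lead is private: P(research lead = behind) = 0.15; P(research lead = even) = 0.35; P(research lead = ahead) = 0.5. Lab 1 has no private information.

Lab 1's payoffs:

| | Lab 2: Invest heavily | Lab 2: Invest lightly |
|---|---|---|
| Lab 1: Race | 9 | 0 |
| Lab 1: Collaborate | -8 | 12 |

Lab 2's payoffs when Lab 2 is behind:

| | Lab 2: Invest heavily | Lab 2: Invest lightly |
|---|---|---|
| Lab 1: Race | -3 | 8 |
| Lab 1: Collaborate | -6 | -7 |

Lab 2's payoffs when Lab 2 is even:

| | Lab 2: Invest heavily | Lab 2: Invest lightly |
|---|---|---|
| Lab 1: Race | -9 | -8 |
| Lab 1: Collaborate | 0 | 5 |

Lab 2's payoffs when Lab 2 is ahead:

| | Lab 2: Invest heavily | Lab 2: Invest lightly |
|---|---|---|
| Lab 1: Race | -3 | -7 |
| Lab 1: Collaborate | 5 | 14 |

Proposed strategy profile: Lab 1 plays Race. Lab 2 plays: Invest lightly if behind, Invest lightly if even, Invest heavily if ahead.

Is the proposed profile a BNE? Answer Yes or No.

Lab 1 plays Race: E[Race] = 0.15·(0) + 0.35·(0) + 0.5·(9) = 4.5; E[Collaborate] = 2. Best-responding. ✓
Lab 2 (research lead behind), facing Race: Invest heavily gives -3, Invest lightly gives 8. Proposed Invest lightly is best. ✓
Lab 2 (research lead even), facing Race: Invest heavily gives -9, Invest lightly gives -8. Proposed Invest lightly is best. ✓
Lab 2 (research lead ahead), facing Race: Invest heavily gives -3, Invest lightly gives -7. Proposed Invest heavily is best. ✓

Yes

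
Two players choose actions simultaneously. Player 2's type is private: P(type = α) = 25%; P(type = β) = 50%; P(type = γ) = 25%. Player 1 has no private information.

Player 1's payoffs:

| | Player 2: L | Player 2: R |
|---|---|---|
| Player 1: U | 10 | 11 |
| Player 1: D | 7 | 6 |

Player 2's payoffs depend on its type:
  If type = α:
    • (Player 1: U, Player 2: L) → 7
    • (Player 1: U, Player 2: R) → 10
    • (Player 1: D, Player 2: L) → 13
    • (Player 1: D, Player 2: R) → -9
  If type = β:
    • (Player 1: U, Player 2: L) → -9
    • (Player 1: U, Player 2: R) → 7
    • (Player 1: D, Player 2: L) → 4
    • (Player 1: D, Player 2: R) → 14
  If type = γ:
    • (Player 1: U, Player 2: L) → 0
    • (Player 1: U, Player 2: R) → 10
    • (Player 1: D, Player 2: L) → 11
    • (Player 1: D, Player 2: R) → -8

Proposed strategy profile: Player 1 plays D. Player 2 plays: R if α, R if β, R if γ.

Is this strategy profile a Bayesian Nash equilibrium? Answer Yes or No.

No

Player 1 plays D: E[D] = 0.25·(6) + 0.5·(6) + 0.25·(6) = 6; E[U] = 11. Not best-responding. ✗
Player 2 (type α), facing D: L gives 13, R gives -9. Proposed R is not best — profitable deviation exists. ✗
Player 2 (type β), facing D: L gives 4, R gives 14. Proposed R is best. ✓
Player 2 (type γ), facing D: L gives 11, R gives -8. Proposed R is not best — profitable deviation exists. ✗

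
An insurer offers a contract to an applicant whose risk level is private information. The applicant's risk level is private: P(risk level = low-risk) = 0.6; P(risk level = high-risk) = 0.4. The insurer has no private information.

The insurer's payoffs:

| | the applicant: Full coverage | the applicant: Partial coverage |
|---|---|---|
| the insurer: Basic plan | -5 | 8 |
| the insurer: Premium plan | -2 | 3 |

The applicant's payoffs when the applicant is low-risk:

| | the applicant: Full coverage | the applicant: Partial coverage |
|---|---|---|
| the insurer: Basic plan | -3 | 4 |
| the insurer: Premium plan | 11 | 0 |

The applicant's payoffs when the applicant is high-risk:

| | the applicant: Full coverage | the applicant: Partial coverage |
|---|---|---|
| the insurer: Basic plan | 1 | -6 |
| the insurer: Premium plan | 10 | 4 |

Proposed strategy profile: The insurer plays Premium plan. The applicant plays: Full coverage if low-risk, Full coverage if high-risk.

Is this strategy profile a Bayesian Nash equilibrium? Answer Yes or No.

Yes

A profile is a BNE iff every type of every player is best-responding given beliefs about the other side.
The insurer plays Premium plan: E[Premium plan] = 0.6·(-2) + 0.4·(-2) = -2; E[Basic plan] = -5. Best-responding. ✓
The applicant (risk level low-risk), facing Premium plan: Full coverage gives 11, Partial coverage gives 0. Proposed Full coverage is best. ✓
The applicant (risk level high-risk), facing Premium plan: Full coverage gives 10, Partial coverage gives 4. Proposed Full coverage is best. ✓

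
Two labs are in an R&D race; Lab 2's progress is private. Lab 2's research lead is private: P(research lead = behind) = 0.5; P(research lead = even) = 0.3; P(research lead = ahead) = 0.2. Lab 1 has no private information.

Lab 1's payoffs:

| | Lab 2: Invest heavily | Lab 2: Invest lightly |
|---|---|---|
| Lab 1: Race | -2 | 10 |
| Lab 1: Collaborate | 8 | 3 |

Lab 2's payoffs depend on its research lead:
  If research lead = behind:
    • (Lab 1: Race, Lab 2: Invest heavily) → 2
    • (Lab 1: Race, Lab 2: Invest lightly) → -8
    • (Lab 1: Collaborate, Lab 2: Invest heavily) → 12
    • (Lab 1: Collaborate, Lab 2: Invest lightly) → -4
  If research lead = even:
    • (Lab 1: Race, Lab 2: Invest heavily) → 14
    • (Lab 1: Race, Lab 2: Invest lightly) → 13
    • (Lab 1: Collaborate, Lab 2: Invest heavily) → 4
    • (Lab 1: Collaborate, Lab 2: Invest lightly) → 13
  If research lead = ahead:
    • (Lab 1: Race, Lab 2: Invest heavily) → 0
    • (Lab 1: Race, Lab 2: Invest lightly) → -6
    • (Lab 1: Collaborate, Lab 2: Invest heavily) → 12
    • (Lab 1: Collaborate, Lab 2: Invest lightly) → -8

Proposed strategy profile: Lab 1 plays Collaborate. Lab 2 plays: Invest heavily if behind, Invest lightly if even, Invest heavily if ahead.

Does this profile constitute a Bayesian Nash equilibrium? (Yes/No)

Yes

Lab 1 plays Collaborate: E[Collaborate] = 0.5·(8) + 0.3·(3) + 0.2·(8) = 6.5; E[Race] = 1.6. Best-responding. ✓
Lab 2 (research lead behind), facing Collaborate: Invest heavily gives 12, Invest lightly gives -4. Proposed Invest heavily is best. ✓
Lab 2 (research lead even), facing Collaborate: Invest heavily gives 4, Invest lightly gives 13. Proposed Invest lightly is best. ✓
Lab 2 (research lead ahead), facing Collaborate: Invest heavily gives 12, Invest lightly gives -8. Proposed Invest heavily is best. ✓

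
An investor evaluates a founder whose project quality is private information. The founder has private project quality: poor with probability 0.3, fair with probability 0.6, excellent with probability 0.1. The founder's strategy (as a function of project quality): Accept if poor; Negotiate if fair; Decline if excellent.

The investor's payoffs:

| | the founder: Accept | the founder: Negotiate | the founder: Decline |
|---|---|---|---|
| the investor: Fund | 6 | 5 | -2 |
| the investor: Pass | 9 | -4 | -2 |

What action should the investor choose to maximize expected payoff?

Fund

E[Fund] = 0.3·(6) + 0.6·(5) + 0.1·(-2) = 4.6
E[Pass] = 0.3·(9) + 0.6·(-4) + 0.1·(-2) = 0.1
Best response: Fund (4.6 is the largest).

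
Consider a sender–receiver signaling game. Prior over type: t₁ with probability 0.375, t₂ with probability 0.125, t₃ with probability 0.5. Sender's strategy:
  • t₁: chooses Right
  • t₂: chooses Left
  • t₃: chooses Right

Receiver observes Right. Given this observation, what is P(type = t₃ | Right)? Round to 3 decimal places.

0.571

P(Right) = 0.375·1 + 0.125·0 + 0.5·1 = 0.875
P(t₃ | Right) = (0.5·1) / 0.875 = 0.5 / 0.875 = 0.571429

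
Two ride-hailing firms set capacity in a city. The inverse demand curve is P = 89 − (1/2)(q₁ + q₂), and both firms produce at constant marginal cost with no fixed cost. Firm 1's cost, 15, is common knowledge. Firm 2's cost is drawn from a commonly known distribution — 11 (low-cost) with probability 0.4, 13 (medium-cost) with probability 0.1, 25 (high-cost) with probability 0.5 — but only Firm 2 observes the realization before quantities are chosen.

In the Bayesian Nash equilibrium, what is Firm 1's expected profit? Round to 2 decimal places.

1324.41

Type-c best response for Firm 2: q₂(c) = (89 − c) − q₁/2.
Firm 1 maximizes expected profit; its first-order condition is 89 − q₁ − (1/2)E[q₂] − 15 = 0.
Substituting E[q₂] and solving: E[c₂] = 18.2, so q₁ = (89 − 2·15 + 18.2)/(3/2) = 51.4667.
E[P] = 89 − (1/2)·(q₁ + E[q₂]) = 40.7333; Firm 1's expected profit = (E[P] − 15)·q₁ = (40.7333 − 15)·51.4667 = 1324.41.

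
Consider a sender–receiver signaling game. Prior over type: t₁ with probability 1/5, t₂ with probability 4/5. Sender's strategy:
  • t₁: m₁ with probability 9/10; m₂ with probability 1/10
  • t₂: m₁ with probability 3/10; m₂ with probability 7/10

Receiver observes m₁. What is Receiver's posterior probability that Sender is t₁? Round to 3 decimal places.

0.429

Apply Bayes' rule using the sender's strategy as the likelihood.
P(m₁) = (1/5)·(9/10) + (4/5)·(3/10) = 21/50
P(t₁ | m₁) = ((1/5)·(9/10)) / (21/50) = (9/50) / (21/50) = 3/7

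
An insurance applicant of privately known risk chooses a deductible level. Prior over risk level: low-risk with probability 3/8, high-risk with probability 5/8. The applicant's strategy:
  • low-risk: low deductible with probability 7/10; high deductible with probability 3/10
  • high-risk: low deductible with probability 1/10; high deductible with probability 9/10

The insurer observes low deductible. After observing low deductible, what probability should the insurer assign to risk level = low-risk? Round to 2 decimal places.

0.81

P(low deductible) = (3/8)·(7/10) + (5/8)·(1/10) = 13/40
P(low-risk | low deductible) = ((3/8)·(7/10)) / (13/40) = (21/80) / (13/40) = 21/26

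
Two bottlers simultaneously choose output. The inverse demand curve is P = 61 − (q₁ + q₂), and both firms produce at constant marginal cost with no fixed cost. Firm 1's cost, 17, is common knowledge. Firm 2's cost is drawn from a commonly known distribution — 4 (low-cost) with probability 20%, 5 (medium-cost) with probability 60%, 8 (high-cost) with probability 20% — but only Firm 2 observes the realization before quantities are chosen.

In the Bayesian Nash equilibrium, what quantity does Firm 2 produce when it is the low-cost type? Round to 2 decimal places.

Type-c best response for Firm 2: q₂(c) = (61 − c)/2 − q₁/2.
Firm 1 maximizes expected profit; its first-order condition is 61 − 2q₁ − E[q₂] − 17 = 0.
Substituting E[q₂] and solving: E[c₂] = 5.4, so q₁ = (61 − 2·17 + 5.4)/3 = 10.8.
q₂(low-cost) = (61 − 4 − 10.8)/2 = 23.1.

23.10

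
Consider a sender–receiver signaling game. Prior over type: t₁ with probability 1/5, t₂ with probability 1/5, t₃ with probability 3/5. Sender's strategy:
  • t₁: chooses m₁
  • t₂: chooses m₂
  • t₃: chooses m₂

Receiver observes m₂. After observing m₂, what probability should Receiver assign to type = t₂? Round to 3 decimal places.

P(m₂) = (1/5)·0 + (1/5)·1 + (3/5)·1 = 4/5
P(t₂ | m₂) = ((1/5)·1) / (4/5) = (1/5) / (4/5) = 1/4

0.250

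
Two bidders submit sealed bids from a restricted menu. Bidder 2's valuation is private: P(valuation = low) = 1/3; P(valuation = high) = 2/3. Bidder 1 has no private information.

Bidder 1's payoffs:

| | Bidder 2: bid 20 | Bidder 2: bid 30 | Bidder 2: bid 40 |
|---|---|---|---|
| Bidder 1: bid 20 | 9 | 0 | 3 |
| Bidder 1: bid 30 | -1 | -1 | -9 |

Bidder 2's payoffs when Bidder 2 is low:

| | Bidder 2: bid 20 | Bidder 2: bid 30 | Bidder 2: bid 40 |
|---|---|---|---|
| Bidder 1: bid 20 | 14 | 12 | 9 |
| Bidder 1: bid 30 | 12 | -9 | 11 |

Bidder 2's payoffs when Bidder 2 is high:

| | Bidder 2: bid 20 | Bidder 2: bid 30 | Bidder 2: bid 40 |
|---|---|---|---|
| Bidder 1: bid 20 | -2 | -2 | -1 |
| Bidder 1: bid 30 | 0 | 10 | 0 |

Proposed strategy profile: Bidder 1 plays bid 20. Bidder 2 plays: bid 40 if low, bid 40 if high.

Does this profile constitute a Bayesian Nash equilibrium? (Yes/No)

Bidder 1 plays bid 20: E[bid 20] = 1/3·(3) + 2/3·(3) = 3; E[bid 30] = -9. Best-responding. ✓
Bidder 2 (valuation low), facing bid 20: bid 20 gives 14, bid 30 gives 12, bid 40 gives 9. Proposed bid 40 is not best — profitable deviation exists. ✗
Bidder 2 (valuation high), facing bid 20: bid 20 gives -2, bid 30 gives -2, bid 40 gives -1. Proposed bid 40 is best. ✓

No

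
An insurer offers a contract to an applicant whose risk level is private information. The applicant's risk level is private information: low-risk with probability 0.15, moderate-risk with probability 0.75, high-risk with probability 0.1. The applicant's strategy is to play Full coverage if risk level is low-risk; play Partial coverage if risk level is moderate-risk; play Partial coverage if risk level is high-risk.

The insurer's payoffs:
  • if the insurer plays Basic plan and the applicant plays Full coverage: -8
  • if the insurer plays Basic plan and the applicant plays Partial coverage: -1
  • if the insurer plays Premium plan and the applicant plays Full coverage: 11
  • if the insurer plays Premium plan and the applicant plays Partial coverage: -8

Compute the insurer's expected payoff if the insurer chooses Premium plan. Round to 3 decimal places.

E[Premium plan] = 0.15·11 + 0.75·(-8) + 0.1·(-8) = 1.65 + (-6) + (-0.8) = -5.15

-5.150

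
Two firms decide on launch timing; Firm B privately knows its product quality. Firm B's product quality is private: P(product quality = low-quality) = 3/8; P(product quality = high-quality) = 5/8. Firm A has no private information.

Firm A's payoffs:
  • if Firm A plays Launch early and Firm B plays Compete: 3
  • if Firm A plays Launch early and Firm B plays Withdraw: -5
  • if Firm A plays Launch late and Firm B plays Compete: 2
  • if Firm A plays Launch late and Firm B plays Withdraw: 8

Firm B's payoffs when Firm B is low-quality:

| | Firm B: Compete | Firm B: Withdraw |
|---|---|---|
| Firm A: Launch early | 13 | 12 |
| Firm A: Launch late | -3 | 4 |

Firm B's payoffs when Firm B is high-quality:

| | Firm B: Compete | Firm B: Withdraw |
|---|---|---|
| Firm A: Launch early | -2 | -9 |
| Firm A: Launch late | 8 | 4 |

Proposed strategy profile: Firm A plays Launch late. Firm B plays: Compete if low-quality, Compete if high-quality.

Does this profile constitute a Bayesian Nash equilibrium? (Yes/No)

A profile is a BNE iff every type of every player is best-responding given beliefs about the other side.
Firm A plays Launch late: E[Launch late] = 3/8·(2) + 5/8·(2) = 2; E[Launch early] = 3. Not best-responding. ✗
Firm B (product quality low-quality), facing Launch late: Compete gives -3, Withdraw gives 4. Proposed Compete is not best — profitable deviation exists. ✗
Firm B (product quality high-quality), facing Launch late: Compete gives 8, Withdraw gives 4. Proposed Compete is best. ✓

No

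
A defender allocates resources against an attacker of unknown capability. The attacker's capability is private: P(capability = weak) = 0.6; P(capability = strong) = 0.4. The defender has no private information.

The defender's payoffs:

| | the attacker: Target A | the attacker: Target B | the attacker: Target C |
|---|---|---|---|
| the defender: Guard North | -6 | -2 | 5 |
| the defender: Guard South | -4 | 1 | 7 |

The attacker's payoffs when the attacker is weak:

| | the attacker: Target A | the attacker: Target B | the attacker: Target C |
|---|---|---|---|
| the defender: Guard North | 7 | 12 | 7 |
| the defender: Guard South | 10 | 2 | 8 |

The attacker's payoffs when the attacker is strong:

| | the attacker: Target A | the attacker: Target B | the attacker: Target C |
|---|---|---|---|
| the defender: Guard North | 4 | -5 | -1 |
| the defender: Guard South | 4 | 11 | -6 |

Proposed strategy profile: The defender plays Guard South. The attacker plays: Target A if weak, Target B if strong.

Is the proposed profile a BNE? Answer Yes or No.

Yes

The defender plays Guard South: E[Guard South] = 0.6·(-4) + 0.4·(1) = -2; E[Guard North] = -4.4. Best-responding. ✓
The attacker (capability weak), facing Guard South: Target A gives 10, Target B gives 2, Target C gives 8. Proposed Target A is best. ✓
The attacker (capability strong), facing Guard South: Target A gives 4, Target B gives 11, Target C gives -6. Proposed Target B is best. ✓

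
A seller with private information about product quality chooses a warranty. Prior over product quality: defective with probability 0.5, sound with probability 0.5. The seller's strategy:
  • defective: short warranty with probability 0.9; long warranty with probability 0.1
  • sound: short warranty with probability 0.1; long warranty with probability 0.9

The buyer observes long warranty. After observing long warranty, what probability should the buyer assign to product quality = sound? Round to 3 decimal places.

Apply Bayes' rule using the sender's strategy as the likelihood.
P(long warranty) = 0.5·0.1 + 0.5·0.9 = 0.5
P(sound | long warranty) = (0.5·0.9) / 0.5 = 0.45 / 0.5 = 0.9

0.900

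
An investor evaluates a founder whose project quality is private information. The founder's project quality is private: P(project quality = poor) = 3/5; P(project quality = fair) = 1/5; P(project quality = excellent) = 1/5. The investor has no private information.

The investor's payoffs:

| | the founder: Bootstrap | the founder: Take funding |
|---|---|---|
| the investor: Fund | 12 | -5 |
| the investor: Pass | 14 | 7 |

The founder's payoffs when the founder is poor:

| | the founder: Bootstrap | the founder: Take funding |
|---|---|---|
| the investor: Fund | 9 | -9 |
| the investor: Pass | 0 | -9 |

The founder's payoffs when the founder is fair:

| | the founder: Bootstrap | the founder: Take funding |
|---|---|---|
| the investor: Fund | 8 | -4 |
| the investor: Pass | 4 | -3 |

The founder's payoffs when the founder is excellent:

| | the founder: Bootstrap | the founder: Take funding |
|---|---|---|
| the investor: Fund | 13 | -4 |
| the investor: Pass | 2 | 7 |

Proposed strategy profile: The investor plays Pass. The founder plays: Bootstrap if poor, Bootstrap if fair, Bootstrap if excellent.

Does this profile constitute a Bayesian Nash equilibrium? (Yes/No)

No

The investor plays Pass: E[Pass] = 3/5·(14) + 1/5·(14) + 1/5·(14) = 14; E[Fund] = 12. Best-responding. ✓
The founder (project quality poor), facing Pass: Bootstrap gives 0, Take funding gives -9. Proposed Bootstrap is best. ✓
The founder (project quality fair), facing Pass: Bootstrap gives 4, Take funding gives -3. Proposed Bootstrap is best. ✓
The founder (project quality excellent), facing Pass: Bootstrap gives 2, Take funding gives 7. Proposed Bootstrap is not best — profitable deviation exists. ✗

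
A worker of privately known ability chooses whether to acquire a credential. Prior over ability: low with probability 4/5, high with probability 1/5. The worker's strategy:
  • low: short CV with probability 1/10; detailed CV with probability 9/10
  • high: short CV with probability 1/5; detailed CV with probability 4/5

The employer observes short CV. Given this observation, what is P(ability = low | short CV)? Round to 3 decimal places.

0.667

P(short CV) = (4/5)·(1/10) + (1/5)·(1/5) = 3/25
P(low | short CV) = ((4/5)·(1/10)) / (3/25) = (2/25) / (3/25) = 2/3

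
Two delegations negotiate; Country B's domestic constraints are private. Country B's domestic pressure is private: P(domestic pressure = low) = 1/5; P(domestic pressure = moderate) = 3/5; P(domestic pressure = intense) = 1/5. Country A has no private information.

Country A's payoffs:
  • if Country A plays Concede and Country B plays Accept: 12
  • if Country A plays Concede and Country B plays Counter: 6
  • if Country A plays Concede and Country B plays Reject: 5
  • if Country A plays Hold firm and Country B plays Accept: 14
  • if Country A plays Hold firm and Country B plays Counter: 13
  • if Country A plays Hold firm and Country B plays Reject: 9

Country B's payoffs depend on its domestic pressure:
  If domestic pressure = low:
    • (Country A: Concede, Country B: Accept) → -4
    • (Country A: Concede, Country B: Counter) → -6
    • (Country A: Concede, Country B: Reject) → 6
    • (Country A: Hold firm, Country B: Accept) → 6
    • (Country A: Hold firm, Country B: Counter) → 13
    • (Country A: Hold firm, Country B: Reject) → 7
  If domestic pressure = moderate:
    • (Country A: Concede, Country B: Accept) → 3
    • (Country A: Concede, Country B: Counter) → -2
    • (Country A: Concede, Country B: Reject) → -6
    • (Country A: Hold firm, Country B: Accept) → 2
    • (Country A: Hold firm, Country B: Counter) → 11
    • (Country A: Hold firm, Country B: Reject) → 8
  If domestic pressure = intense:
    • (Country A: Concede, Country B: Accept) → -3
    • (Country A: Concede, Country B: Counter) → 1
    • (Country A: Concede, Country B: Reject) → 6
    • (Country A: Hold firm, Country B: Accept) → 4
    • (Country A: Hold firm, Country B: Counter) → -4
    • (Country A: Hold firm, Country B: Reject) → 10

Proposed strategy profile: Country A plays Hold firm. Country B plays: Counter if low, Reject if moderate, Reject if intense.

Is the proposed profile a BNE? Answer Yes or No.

A profile is a BNE iff every type of every player is best-responding given beliefs about the other side.
Country A plays Hold firm: E[Hold firm] = 1/5·(13) + 3/5·(9) + 1/5·(9) = 49/5; E[Concede] = 26/5. Best-responding. ✓
Country B (domestic pressure low), facing Hold firm: Accept gives 6, Counter gives 13, Reject gives 7. Proposed Counter is best. ✓
Country B (domestic pressure moderate), facing Hold firm: Accept gives 2, Counter gives 11, Reject gives 8. Proposed Reject is not best — profitable deviation exists. ✗
Country B (domestic pressure intense), facing Hold firm: Accept gives 4, Counter gives -4, Reject gives 10. Proposed Reject is best. ✓

No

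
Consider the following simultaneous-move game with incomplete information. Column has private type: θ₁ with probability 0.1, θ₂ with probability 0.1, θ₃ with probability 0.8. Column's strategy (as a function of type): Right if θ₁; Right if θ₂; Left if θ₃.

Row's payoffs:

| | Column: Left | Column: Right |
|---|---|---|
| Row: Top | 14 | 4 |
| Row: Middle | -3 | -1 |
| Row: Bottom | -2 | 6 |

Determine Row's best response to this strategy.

Top

Compute Row's expected payoff for each action, taking the expectation over Column's type.
E[Top] = 0.1·(4) + 0.1·(4) + 0.8·(14) = 12
E[Middle] = 0.1·(-1) + 0.1·(-1) + 0.8·(-3) = -2.6
E[Bottom] = 0.1·(6) + 0.1·(6) + 0.8·(-2) = -0.4
Best response: Top (12 is the largest).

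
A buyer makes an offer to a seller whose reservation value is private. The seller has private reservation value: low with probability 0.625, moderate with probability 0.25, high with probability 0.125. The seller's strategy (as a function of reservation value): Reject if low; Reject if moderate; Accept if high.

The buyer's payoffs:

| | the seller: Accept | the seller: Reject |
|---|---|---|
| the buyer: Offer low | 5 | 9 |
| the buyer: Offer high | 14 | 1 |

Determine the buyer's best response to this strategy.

Compute the buyer's expected payoff for each action, taking the expectation over the seller's type.
E[Offer low] = 0.625·(9) + 0.25·(9) + 0.125·(5) = 8.5
E[Offer high] = 0.625·(1) + 0.25·(1) + 0.125·(14) = 2.625
Best response: Offer low (8.5 is the largest).

Offer low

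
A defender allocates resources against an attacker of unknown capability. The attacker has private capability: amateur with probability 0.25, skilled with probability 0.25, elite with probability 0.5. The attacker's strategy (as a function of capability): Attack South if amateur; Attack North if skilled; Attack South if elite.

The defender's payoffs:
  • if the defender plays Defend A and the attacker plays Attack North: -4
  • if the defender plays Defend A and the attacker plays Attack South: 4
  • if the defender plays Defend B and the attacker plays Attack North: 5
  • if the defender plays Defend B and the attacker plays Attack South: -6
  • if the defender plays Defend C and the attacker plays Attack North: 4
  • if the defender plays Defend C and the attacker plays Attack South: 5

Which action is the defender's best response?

Defend C

Compute the defender's expected payoff for each action, taking the expectation over the attacker's type.
E[Defend A] = 0.25·(4) + 0.25·(-4) + 0.5·(4) = 2
E[Defend B] = 0.25·(-6) + 0.25·(5) + 0.5·(-6) = -3.25
E[Defend C] = 0.25·(5) + 0.25·(4) + 0.5·(5) = 4.75
Best response: Defend C (4.75 is the largest).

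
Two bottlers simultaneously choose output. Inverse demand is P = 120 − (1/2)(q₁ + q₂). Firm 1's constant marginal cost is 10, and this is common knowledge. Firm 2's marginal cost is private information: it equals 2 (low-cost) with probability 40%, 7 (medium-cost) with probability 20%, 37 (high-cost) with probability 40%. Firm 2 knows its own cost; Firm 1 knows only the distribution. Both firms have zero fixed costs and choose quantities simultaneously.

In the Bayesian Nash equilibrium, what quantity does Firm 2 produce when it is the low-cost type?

Firm 2 with cost c maximizes (120 − (1/2)(q₁+q₂) − c)·q₂, giving q₂(c) = (120 − c − (1/2)q₁).
E[c₂] = 0.4·2 + 0.2·7 + 0.4·37 = 17
Firm 1's FOC against E[q₂] yields q₁ = (120 − 2·10 + E[c₂])/(3/2) = (120 − 20 + 17)/(3/2) = 78.
q₂(low-cost) = (120 − 2 − (1/2)·78) = 79.

79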